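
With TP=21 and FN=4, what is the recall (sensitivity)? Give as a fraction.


Recall = TP / (TP + FN) = 21 / 25 = 21/25.

21/25


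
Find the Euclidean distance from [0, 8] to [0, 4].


d = sqrt(sum of squared differences). (0-0)^2=0, (8-4)^2=16. Sum = 16.

4


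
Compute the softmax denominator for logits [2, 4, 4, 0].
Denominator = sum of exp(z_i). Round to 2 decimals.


Denom = e^2=7.3891 + e^4=54.5982 + e^4=54.5982 + e^0=1.0000. Sum = 117.5855, which rounds to 117.59.

117.59


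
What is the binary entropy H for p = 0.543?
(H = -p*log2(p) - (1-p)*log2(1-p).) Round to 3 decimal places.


H = -0.543*log2(0.543) - 0.457*log2(0.457) = 0.995.

0.995


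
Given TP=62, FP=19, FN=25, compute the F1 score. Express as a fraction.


Precision = 62/81 = 62/81. Recall = 62/87 = 62/87. F1 = 2*P*R/(P+R) = 31/42.

31/42


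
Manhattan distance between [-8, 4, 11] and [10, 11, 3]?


d = sum of absolute differences: |-8-10|=18 + |4-11|=7 + |11-3|=8 = 33.

33


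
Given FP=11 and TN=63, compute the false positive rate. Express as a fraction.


FPR = FP / (FP + TN) = 11 / 74 = 11/74.

11/74


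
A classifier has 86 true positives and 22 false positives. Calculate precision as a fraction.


Precision = TP / (TP + FP) = 86 / 108 = 43/54.

43/54


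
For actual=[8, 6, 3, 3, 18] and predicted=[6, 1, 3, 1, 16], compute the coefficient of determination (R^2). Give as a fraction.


Mean(y) = 38/5. SS_res = 37. SS_tot = 766/5. R^2 = 1 - 37/(766/5) = 581/766.

581/766


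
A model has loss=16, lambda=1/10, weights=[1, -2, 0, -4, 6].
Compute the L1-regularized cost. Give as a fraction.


L1 norm = sum(|w|) = 13. J = 16 + 1/10 * 13 = 173/10.

173/10


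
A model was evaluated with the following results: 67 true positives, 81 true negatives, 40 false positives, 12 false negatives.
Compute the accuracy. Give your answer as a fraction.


Accuracy = (TP + TN) / (TP + TN + FP + FN) = (67 + 81) / 200 = 37/50.

37/50


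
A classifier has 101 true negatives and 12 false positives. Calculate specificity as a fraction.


Specificity = TN / (TN + FP) = 101 / 113 = 101/113.

101/113


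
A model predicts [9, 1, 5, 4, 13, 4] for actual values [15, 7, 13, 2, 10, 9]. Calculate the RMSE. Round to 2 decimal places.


MSE = 29.0000. RMSE = sqrt(29.0000) = 5.39.

5.39


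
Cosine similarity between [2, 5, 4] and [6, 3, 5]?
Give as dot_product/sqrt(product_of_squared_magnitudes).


dot = 47. |a|^2 = 45, |b|^2 = 70. cos = 47/sqrt(3150).

47/sqrt(3150)


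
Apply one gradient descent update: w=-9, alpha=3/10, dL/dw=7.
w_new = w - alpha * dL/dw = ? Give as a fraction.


w_new = -9 - 3/10 * 7 = -9 - 21/10 = -111/10.

-111/10


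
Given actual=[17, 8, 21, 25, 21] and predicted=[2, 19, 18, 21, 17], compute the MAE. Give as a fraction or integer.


MAE = (1/5) * (|17-2|=15 + |8-19|=11 + |21-18|=3 + |25-21|=4 + |21-17|=4). Sum = 37. MAE = 37/5.

37/5


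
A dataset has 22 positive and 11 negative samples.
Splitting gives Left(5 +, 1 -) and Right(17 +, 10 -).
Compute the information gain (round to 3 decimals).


H(parent) = 0.9183. H(left) = 0.6500, H(right) = 0.9510. Weighted = (6/33)*0.6500 + (27/33)*0.9510 = 0.8963. IG = 0.9183 - 0.8963 = 0.0220, which rounds to 0.022.

0.022


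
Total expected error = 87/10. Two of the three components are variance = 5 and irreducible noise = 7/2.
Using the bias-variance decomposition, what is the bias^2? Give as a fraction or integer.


Total error = bias^2 + variance + irreducible noise. So bias^2 = 87/10 - 5 - 7/2 = 1/5.

1/5


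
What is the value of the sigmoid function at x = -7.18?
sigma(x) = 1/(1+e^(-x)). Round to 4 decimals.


sigma(-7.18) = 1/(1+e^(7.18)) = 1/(1+1312.908258) = 1/1313.908258 = 0.0008.

0.0008


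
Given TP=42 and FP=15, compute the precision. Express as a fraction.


Precision = TP / (TP + FP) = 42 / 57 = 14/19.

14/19


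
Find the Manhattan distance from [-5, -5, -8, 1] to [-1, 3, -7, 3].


d = sum of absolute differences: |-5--1|=4 + |-5-3|=8 + |-8--7|=1 + |1-3|=2 = 15.

15


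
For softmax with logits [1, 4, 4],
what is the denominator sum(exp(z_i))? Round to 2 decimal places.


Denom = e^1=2.7183 + e^4=54.5982 + e^4=54.5982. Sum = 111.9147, which rounds to 111.91.

111.91


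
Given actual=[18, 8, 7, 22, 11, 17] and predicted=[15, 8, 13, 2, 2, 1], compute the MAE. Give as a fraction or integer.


MAE = (1/6) * (|18-15|=3 + |8-8|=0 + |7-13|=6 + |22-2|=20 + |11-2|=9 + |17-1|=16). Sum = 54. MAE = 9.

9


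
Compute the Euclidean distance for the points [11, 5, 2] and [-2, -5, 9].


d = sqrt(sum of squared differences). (11--2)^2=169, (5--5)^2=100, (2-9)^2=49. Sum = 318.

sqrt(318)


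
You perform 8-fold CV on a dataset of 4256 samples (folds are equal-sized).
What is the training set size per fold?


Each validation fold has 4256/8 = 532 samples. Training set = 4256 - 532 = 3724.

3724


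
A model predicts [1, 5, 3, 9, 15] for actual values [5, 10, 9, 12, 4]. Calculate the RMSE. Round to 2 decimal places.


MSE = 41.4000. RMSE = sqrt(41.4000) = 6.43.

6.43


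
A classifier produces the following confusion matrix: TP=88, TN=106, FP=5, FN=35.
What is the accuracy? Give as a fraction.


Accuracy = (TP + TN) / (TP + TN + FP + FN) = (88 + 106) / 234 = 97/117.

97/117


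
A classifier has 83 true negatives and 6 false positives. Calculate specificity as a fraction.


Specificity = TN / (TN + FP) = 83 / 89 = 83/89.

83/89


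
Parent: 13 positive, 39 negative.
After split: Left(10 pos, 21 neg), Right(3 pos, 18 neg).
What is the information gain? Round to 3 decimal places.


H(parent) = 0.8113. H(left) = 0.9072, H(right) = 0.5917. Weighted = (31/52)*0.9072 + (21/52)*0.5917 = 0.7798. IG = 0.8113 - 0.7798 = 0.0315, which rounds to 0.032.

0.032


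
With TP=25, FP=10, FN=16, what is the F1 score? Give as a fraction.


Precision = 25/35 = 5/7. Recall = 25/41 = 25/41. F1 = 2*P*R/(P+R) = 25/38.

25/38


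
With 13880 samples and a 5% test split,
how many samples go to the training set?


Test set = 13880 * 5% = 694. Training set = 13880 - 694 = 13186.

13186


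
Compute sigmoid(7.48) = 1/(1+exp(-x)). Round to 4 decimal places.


sigma(7.48) = 1/(1+e^(-7.48)) = 1/(1+0.000564) = 1/1.000564 = 0.9994.

0.9994


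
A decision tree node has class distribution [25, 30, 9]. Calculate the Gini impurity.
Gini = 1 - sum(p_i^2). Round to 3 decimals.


Total = 64. Proportions: 25/64, 30/64, 9/64. sum(p_i^2) = 0.3921. Gini = 1 - 0.3921 = 0.6079, which rounds to 0.608.

0.608


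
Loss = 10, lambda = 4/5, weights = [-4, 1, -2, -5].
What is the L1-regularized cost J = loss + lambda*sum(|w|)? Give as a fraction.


L1 norm = sum(|w|) = 12. J = 10 + 4/5 * 12 = 98/5.

98/5


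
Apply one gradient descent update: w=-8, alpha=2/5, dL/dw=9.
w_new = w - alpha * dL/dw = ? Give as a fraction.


w_new = -8 - 2/5 * 9 = -8 - 18/5 = -58/5.

-58/5


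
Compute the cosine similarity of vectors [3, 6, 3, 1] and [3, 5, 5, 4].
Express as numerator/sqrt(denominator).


dot = 58. |a|^2 = 55, |b|^2 = 75. cos = 58/sqrt(4125).

58/sqrt(4125)


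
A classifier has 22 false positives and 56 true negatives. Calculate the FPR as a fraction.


FPR = FP / (FP + TN) = 22 / 78 = 11/39.

11/39


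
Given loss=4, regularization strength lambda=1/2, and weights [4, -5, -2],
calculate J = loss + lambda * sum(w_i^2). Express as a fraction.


L2 sq norm = sum(w^2) = 45. J = 4 + 1/2 * 45 = 53/2.

53/2


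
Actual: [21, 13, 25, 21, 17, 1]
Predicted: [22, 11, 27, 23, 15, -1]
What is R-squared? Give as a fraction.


Mean(y) = 49/3. SS_res = 21. SS_tot = 1096/3. R^2 = 1 - 21/(1096/3) = 1033/1096.

1033/1096


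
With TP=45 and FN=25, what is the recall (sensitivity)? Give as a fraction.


Recall = TP / (TP + FN) = 45 / 70 = 9/14.

9/14


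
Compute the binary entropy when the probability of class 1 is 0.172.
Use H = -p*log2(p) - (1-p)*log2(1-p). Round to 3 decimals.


H = -0.172*log2(0.172) - 0.828*log2(0.828) = 0.662.

0.662


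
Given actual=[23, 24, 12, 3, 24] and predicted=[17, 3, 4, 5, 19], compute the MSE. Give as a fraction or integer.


MSE = (1/5) * ((23-17)^2=36 + (24-3)^2=441 + (12-4)^2=64 + (3-5)^2=4 + (24-19)^2=25). Sum = 570. MSE = 114.

114


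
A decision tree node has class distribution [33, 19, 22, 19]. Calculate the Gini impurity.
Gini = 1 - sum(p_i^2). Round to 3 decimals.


Total = 93. Proportions: 33/93, 19/93, 22/93, 19/93. sum(p_i^2) = 0.2653. Gini = 1 - 0.2653 = 0.7347, which rounds to 0.735.

0.735


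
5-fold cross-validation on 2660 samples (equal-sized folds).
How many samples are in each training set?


Each validation fold has 2660/5 = 532 samples. Training set = 2660 - 532 = 2128.

2128


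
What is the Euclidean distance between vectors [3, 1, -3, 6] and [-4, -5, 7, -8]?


d = sqrt(sum of squared differences). (3--4)^2=49, (1--5)^2=36, (-3-7)^2=100, (6--8)^2=196. Sum = 381.

sqrt(381)


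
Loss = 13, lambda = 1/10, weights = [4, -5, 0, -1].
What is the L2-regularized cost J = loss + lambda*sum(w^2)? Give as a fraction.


L2 sq norm = sum(w^2) = 42. J = 13 + 1/10 * 42 = 86/5.

86/5


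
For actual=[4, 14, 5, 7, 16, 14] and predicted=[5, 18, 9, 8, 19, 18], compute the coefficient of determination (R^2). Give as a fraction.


Mean(y) = 10. SS_res = 59. SS_tot = 138. R^2 = 1 - 59/(138) = 79/138.

79/138


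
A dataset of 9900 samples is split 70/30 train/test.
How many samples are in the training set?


Test set = 9900 * 30% = 2970. Training set = 9900 - 2970 = 6930.

6930


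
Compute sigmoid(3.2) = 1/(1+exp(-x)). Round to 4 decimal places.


sigma(3.2) = 1/(1+e^(-3.2)) = 1/(1+0.040762) = 1/1.040762 = 0.9608.

0.9608


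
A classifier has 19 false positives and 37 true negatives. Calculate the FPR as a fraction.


FPR = FP / (FP + TN) = 19 / 56 = 19/56.

19/56


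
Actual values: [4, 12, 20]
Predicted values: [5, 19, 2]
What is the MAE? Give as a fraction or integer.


MAE = (1/3) * (|4-5|=1 + |12-19|=7 + |20-2|=18). Sum = 26. MAE = 26/3.

26/3


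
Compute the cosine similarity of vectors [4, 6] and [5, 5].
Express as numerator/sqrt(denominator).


dot = 50. |a|^2 = 52, |b|^2 = 50. cos = 50/sqrt(2600).

50/sqrt(2600)


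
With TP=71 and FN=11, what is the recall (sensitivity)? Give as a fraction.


Recall = TP / (TP + FN) = 71 / 82 = 71/82.

71/82


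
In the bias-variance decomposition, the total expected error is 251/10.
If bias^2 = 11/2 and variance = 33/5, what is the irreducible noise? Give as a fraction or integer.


Total error = bias^2 + variance + irreducible noise. So irreducible noise = 251/10 - 11/2 - 33/5 = 13.

13


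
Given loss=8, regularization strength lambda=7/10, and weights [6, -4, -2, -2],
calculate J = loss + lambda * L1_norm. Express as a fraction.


L1 norm = sum(|w|) = 14. J = 8 + 7/10 * 14 = 89/5.

89/5


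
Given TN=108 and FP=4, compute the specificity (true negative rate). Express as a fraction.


Specificity = TN / (TN + FP) = 108 / 112 = 27/28.

27/28


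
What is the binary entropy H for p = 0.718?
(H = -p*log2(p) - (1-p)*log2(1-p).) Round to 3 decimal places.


H = -0.718*log2(0.718) - 0.282*log2(0.282) = 0.858.

0.858


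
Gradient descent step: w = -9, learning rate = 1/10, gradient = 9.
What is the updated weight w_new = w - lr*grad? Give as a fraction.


w_new = -9 - 1/10 * 9 = -9 - 9/10 = -99/10.

-99/10


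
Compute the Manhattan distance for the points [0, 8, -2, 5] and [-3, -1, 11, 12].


d = sum of absolute differences: |0--3|=3 + |8--1|=9 + |-2-11|=13 + |5-12|=7 = 32.

32


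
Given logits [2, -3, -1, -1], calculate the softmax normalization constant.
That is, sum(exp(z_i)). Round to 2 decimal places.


Denom = e^2=7.3891 + e^-3=0.0498 + e^-1=0.3679 + e^-1=0.3679. Sum = 8.1747, which rounds to 8.17.

8.17


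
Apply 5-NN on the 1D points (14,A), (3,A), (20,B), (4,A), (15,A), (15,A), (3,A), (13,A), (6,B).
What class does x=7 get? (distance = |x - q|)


Distances: |14-7|=7, |3-7|=4, |20-7|=13, |4-7|=3, |15-7|=8, |15-7|=8, |3-7|=4, |13-7|=6, |6-7|=1. 5 nearest: (6,B), (4,A), (3,A), (3,A), (13,A). Counts: {'B': 1, 'A': 4}. Majority class: A.

A


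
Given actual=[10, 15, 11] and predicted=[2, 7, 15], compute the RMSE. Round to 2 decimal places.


MSE = 48.0000. RMSE = sqrt(48.0000) = 6.93.

6.93


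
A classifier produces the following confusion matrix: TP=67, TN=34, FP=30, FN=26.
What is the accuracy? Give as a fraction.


Accuracy = (TP + TN) / (TP + TN + FP + FN) = (67 + 34) / 157 = 101/157.

101/157


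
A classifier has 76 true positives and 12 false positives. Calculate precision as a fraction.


Precision = TP / (TP + FP) = 76 / 88 = 19/22.

19/22


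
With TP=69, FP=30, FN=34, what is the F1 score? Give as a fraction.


Precision = 69/99 = 23/33. Recall = 69/103 = 69/103. F1 = 2*P*R/(P+R) = 69/101.

69/101


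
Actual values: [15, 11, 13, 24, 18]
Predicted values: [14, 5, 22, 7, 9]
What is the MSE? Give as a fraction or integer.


MSE = (1/5) * ((15-14)^2=1 + (11-5)^2=36 + (13-22)^2=81 + (24-7)^2=289 + (18-9)^2=81). Sum = 488. MSE = 488/5.

488/5


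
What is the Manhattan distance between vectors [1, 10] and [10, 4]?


d = sum of absolute differences: |1-10|=9 + |10-4|=6 = 15.

15


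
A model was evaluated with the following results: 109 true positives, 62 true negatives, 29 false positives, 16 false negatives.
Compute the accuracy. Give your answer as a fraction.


Accuracy = (TP + TN) / (TP + TN + FP + FN) = (109 + 62) / 216 = 19/24.

19/24


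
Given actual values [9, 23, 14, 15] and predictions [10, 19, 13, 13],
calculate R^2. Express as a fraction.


Mean(y) = 61/4. SS_res = 22. SS_tot = 403/4. R^2 = 1 - 22/(403/4) = 315/403.

315/403


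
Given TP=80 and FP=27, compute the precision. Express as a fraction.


Precision = TP / (TP + FP) = 80 / 107 = 80/107.

80/107


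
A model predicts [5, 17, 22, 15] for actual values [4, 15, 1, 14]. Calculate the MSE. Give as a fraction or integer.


MSE = (1/4) * ((4-5)^2=1 + (15-17)^2=4 + (1-22)^2=441 + (14-15)^2=1). Sum = 447. MSE = 447/4.

447/4


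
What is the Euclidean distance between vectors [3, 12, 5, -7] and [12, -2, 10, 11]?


d = sqrt(sum of squared differences). (3-12)^2=81, (12--2)^2=196, (5-10)^2=25, (-7-11)^2=324. Sum = 626.

sqrt(626)


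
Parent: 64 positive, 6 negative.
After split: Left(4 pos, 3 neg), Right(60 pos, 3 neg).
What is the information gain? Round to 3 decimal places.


H(parent) = 0.4220. H(left) = 0.9852, H(right) = 0.2762. Weighted = (7/70)*0.9852 + (63/70)*0.2762 = 0.3471. IG = 0.4220 - 0.3471 = 0.0749, which rounds to 0.075.

0.075


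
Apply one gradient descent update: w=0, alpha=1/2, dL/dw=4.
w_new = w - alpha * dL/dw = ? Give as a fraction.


w_new = 0 - 1/2 * 4 = 0 - 2 = -2.

-2


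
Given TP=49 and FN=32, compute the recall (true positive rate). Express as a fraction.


Recall = TP / (TP + FN) = 49 / 81 = 49/81.

49/81


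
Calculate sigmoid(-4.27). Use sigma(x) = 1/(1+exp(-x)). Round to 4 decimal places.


sigma(-4.27) = 1/(1+e^(4.27)) = 1/(1+71.521636) = 1/72.521636 = 0.0138.

0.0138


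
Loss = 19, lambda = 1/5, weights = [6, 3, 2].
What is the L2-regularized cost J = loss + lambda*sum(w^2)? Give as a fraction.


L2 sq norm = sum(w^2) = 49. J = 19 + 1/5 * 49 = 144/5.

144/5


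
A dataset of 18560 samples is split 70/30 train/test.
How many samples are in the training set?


Test set = 18560 * 30% = 5568. Training set = 18560 - 5568 = 12992.

12992


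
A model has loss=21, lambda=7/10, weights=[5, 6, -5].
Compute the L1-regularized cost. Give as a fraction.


L1 norm = sum(|w|) = 16. J = 21 + 7/10 * 16 = 161/5.

161/5


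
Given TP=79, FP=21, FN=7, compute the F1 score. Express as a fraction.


Precision = 79/100 = 79/100. Recall = 79/86 = 79/86. F1 = 2*P*R/(P+R) = 79/93.

79/93


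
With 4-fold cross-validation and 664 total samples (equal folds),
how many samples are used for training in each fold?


Each validation fold has 664/4 = 166 samples. Training set = 664 - 166 = 498.

498


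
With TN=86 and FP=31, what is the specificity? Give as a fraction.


Specificity = TN / (TN + FP) = 86 / 117 = 86/117.

86/117


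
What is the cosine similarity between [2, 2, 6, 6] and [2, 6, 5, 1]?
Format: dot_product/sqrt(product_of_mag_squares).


dot = 52. |a|^2 = 80, |b|^2 = 66. cos = 52/sqrt(5280).

52/sqrt(5280)


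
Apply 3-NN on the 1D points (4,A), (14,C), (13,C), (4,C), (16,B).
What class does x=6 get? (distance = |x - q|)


Distances: |4-6|=2, |14-6|=8, |13-6|=7, |4-6|=2, |16-6|=10. 3 nearest: (4,A), (4,C), (13,C). Counts: {'A': 1, 'C': 2}. Majority class: C.

C


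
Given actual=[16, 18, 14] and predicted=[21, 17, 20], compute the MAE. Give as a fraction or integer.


MAE = (1/3) * (|16-21|=5 + |18-17|=1 + |14-20|=6). Sum = 12. MAE = 4.

4


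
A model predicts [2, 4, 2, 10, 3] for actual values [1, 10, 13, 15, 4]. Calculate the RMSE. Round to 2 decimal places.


MSE = 36.8000. RMSE = sqrt(36.8000) = 6.07.

6.07


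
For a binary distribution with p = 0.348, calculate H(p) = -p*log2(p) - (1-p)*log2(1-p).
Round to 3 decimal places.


H = -0.348*log2(0.348) - 0.652*log2(0.652) = 0.932.

0.932


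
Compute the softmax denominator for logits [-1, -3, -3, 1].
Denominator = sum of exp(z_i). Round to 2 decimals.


Denom = e^-1=0.3679 + e^-3=0.0498 + e^-3=0.0498 + e^1=2.7183. Sum = 3.1858, which rounds to 3.19.

3.19


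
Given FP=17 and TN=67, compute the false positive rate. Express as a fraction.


FPR = FP / (FP + TN) = 17 / 84 = 17/84.

17/84


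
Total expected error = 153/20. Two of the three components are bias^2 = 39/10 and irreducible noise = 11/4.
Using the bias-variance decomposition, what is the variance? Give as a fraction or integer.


Total error = bias^2 + variance + irreducible noise. So variance = 153/20 - 39/10 - 11/4 = 1.

1


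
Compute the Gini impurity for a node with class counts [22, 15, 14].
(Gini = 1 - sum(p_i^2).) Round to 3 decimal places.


Total = 51. Proportions: 22/51, 15/51, 14/51. sum(p_i^2) = 0.3479. Gini = 1 - 0.3479 = 0.6521, which rounds to 0.652.

0.652


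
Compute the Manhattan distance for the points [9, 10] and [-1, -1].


d = sum of absolute differences: |9--1|=10 + |10--1|=11 = 21.

21


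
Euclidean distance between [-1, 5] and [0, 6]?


d = sqrt(sum of squared differences). (-1-0)^2=1, (5-6)^2=1. Sum = 2.

sqrt(2)


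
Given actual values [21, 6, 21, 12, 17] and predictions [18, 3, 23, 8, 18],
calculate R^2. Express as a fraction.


Mean(y) = 77/5. SS_res = 39. SS_tot = 826/5. R^2 = 1 - 39/(826/5) = 631/826.

631/826


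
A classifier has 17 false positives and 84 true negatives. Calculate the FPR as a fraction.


FPR = FP / (FP + TN) = 17 / 101 = 17/101.

17/101


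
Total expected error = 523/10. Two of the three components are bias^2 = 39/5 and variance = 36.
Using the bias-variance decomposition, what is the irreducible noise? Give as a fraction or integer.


Total error = bias^2 + variance + irreducible noise. So irreducible noise = 523/10 - 39/5 - 36 = 17/2.

17/2


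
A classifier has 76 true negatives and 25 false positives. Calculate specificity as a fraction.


Specificity = TN / (TN + FP) = 76 / 101 = 76/101.

76/101


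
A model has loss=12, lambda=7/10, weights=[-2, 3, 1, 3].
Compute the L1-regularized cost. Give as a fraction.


L1 norm = sum(|w|) = 9. J = 12 + 7/10 * 9 = 183/10.

183/10


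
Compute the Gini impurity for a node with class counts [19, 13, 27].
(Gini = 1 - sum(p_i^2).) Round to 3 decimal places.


Total = 59. Proportions: 19/59, 13/59, 27/59. sum(p_i^2) = 0.3617. Gini = 1 - 0.3617 = 0.6383, which rounds to 0.638.

0.638


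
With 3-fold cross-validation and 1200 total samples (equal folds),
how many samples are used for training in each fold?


Each validation fold has 1200/3 = 400 samples. Training set = 1200 - 400 = 800.

800


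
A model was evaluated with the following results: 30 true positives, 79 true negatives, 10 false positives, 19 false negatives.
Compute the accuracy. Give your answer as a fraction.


Accuracy = (TP + TN) / (TP + TN + FP + FN) = (30 + 79) / 138 = 109/138.

109/138


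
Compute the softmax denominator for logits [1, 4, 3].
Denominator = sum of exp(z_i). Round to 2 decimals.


Denom = e^1=2.7183 + e^4=54.5982 + e^3=20.0855. Sum = 77.4020, which rounds to 77.40.

77.40


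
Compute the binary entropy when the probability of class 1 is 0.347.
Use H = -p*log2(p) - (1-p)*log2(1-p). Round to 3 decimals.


H = -0.347*log2(0.347) - 0.653*log2(0.653) = 0.931.

0.931


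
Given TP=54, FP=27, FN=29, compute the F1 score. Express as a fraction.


Precision = 54/81 = 2/3. Recall = 54/83 = 54/83. F1 = 2*P*R/(P+R) = 27/41.

27/41


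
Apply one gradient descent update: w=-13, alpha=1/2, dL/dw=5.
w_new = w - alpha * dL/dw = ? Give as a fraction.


w_new = -13 - 1/2 * 5 = -13 - 5/2 = -31/2.

-31/2


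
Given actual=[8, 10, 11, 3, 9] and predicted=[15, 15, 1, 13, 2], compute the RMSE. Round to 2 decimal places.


MSE = 64.6000. RMSE = sqrt(64.6000) = 8.04.

8.04


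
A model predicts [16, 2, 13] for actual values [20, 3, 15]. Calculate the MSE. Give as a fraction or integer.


MSE = (1/3) * ((20-16)^2=16 + (3-2)^2=1 + (15-13)^2=4). Sum = 21. MSE = 7.

7


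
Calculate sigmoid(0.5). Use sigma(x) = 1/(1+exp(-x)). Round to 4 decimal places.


sigma(0.5) = 1/(1+e^(-0.5)) = 1/(1+0.606531) = 1/1.606531 = 0.6225.

0.6225


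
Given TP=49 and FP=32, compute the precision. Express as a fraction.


Precision = TP / (TP + FP) = 49 / 81 = 49/81.

49/81


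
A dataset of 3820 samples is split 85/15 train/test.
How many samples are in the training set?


Test set = 3820 * 15% = 573. Training set = 3820 - 573 = 3247.

3247


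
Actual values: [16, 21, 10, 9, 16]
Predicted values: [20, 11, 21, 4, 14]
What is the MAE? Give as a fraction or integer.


MAE = (1/5) * (|16-20|=4 + |21-11|=10 + |10-21|=11 + |9-4|=5 + |16-14|=2). Sum = 32. MAE = 32/5.

32/5


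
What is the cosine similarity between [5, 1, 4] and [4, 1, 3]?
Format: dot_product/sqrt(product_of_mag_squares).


dot = 33. |a|^2 = 42, |b|^2 = 26. cos = 33/sqrt(1092).

33/sqrt(1092)


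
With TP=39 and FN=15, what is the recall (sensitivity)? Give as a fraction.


Recall = TP / (TP + FN) = 39 / 54 = 13/18.

13/18


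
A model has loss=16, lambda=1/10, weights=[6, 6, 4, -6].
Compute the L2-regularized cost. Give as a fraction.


L2 sq norm = sum(w^2) = 124. J = 16 + 1/10 * 124 = 142/5.

142/5


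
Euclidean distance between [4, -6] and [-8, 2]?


d = sqrt(sum of squared differences). (4--8)^2=144, (-6-2)^2=64. Sum = 208.

sqrt(208)


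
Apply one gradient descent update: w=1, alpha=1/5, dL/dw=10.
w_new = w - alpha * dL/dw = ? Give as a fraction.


w_new = 1 - 1/5 * 10 = 1 - 2 = -1.

-1


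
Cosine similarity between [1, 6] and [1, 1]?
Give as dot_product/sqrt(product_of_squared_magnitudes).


dot = 7. |a|^2 = 37, |b|^2 = 2. cos = 7/sqrt(74).

7/sqrt(74)


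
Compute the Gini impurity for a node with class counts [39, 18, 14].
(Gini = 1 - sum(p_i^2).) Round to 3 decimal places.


Total = 71. Proportions: 39/71, 18/71, 14/71. sum(p_i^2) = 0.4049. Gini = 1 - 0.4049 = 0.5951, which rounds to 0.595.

0.595


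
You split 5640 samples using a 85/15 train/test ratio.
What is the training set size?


Test set = 5640 * 15% = 846. Training set = 5640 - 846 = 4794.

4794


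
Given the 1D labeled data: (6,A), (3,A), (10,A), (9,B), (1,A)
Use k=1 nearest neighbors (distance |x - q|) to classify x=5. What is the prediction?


Distances: |6-5|=1, |3-5|=2, |10-5|=5, |9-5|=4, |1-5|=4. 1 nearest: (6,A). Counts: {'A': 1}. Majority class: A.

A


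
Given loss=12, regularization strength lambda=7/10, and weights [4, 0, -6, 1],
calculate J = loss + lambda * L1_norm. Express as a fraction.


L1 norm = sum(|w|) = 11. J = 12 + 7/10 * 11 = 197/10.

197/10


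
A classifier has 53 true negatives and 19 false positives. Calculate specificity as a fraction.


Specificity = TN / (TN + FP) = 53 / 72 = 53/72.

53/72


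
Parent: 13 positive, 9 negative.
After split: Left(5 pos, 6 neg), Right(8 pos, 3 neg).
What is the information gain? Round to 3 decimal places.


H(parent) = 0.9760. H(left) = 0.9940, H(right) = 0.8454. Weighted = (11/22)*0.9940 + (11/22)*0.8454 = 0.9197. IG = 0.9760 - 0.9197 = 0.0563, which rounds to 0.056.

0.056


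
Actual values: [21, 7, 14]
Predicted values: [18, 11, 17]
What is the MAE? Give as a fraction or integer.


MAE = (1/3) * (|21-18|=3 + |7-11|=4 + |14-17|=3). Sum = 10. MAE = 10/3.

10/3


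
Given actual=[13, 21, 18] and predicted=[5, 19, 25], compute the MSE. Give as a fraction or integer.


MSE = (1/3) * ((13-5)^2=64 + (21-19)^2=4 + (18-25)^2=49). Sum = 117. MSE = 39.

39


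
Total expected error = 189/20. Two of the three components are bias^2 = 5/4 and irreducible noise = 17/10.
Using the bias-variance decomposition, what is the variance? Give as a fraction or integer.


Total error = bias^2 + variance + irreducible noise. So variance = 189/20 - 5/4 - 17/10 = 13/2.

13/2


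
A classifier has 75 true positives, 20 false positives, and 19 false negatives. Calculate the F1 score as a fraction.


Precision = 75/95 = 15/19. Recall = 75/94 = 75/94. F1 = 2*P*R/(P+R) = 50/63.

50/63


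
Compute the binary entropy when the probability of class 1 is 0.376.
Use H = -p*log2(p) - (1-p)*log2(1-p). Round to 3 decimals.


H = -0.376*log2(0.376) - 0.624*log2(0.624) = 0.955.

0.955


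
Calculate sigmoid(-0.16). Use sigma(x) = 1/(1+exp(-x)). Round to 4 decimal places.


sigma(-0.16) = 1/(1+e^(0.16)) = 1/(1+1.173511) = 1/2.173511 = 0.4601.

0.4601


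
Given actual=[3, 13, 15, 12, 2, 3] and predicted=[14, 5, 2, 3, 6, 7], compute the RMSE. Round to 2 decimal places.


MSE = 77.8333. RMSE = sqrt(77.8333) = 8.82.

8.82


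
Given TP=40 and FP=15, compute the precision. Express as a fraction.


Precision = TP / (TP + FP) = 40 / 55 = 8/11.

8/11


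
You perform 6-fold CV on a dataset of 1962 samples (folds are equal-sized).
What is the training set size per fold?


Each validation fold has 1962/6 = 327 samples. Training set = 1962 - 327 = 1635.

1635


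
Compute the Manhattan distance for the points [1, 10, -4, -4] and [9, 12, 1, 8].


d = sum of absolute differences: |1-9|=8 + |10-12|=2 + |-4-1|=5 + |-4-8|=12 = 27.

27


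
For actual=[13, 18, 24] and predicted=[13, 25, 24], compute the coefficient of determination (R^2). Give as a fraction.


Mean(y) = 55/3. SS_res = 49. SS_tot = 182/3. R^2 = 1 - 49/(182/3) = 5/26.

5/26


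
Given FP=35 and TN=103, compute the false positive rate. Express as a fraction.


FPR = FP / (FP + TN) = 35 / 138 = 35/138.

35/138


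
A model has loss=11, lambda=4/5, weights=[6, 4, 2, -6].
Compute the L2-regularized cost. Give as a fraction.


L2 sq norm = sum(w^2) = 92. J = 11 + 4/5 * 92 = 423/5.

423/5


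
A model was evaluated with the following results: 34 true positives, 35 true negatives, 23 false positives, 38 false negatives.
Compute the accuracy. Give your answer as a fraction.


Accuracy = (TP + TN) / (TP + TN + FP + FN) = (34 + 35) / 130 = 69/130.

69/130


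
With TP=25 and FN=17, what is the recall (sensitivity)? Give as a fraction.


Recall = TP / (TP + FN) = 25 / 42 = 25/42.

25/42


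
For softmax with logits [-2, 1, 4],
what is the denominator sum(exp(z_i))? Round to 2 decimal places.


Denom = e^-2=0.1353 + e^1=2.7183 + e^4=54.5982. Sum = 57.4518, which rounds to 57.45.

57.45


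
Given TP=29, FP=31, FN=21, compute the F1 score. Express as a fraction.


Precision = 29/60 = 29/60. Recall = 29/50 = 29/50. F1 = 2*P*R/(P+R) = 29/55.

29/55


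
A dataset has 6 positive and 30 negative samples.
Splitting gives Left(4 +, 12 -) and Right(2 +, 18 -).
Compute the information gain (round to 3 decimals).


H(parent) = 0.6500. H(left) = 0.8113, H(right) = 0.4690. Weighted = (16/36)*0.8113 + (20/36)*0.4690 = 0.6211. IG = 0.6500 - 0.6211 = 0.0289, which rounds to 0.029.

0.029


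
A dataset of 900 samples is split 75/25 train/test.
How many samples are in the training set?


Test set = 900 * 25% = 225. Training set = 900 - 225 = 675.

675


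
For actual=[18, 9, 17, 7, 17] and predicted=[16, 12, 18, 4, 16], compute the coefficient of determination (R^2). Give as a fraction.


Mean(y) = 68/5. SS_res = 24. SS_tot = 536/5. R^2 = 1 - 24/(536/5) = 52/67.

52/67


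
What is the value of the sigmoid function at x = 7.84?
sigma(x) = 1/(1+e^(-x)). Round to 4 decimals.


sigma(7.84) = 1/(1+e^(-7.84)) = 1/(1+0.000394) = 1/1.000394 = 0.9996.

0.9996


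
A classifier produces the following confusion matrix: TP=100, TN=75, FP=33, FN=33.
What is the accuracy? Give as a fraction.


Accuracy = (TP + TN) / (TP + TN + FP + FN) = (100 + 75) / 241 = 175/241.

175/241


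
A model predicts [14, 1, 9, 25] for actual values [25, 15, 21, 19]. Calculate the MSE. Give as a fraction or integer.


MSE = (1/4) * ((25-14)^2=121 + (15-1)^2=196 + (21-9)^2=144 + (19-25)^2=36). Sum = 497. MSE = 497/4.

497/4


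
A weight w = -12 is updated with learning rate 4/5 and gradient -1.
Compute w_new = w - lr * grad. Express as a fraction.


w_new = -12 - 4/5 * -1 = -12 - -4/5 = -56/5.

-56/5


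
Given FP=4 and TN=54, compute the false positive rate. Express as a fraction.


FPR = FP / (FP + TN) = 4 / 58 = 2/29.

2/29


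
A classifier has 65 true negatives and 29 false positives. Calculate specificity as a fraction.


Specificity = TN / (TN + FP) = 65 / 94 = 65/94.

65/94


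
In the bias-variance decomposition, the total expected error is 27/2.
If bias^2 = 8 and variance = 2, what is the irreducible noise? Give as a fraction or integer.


Total error = bias^2 + variance + irreducible noise. So irreducible noise = 27/2 - 8 - 2 = 7/2.

7/2


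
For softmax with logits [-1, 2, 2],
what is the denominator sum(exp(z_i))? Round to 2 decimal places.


Denom = e^-1=0.3679 + e^2=7.3891 + e^2=7.3891. Sum = 15.1461, which rounds to 15.15.

15.15


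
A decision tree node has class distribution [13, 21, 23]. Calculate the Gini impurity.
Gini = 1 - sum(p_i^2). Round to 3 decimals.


Total = 57. Proportions: 13/57, 21/57, 23/57. sum(p_i^2) = 0.3506. Gini = 1 - 0.3506 = 0.6494, which rounds to 0.649.

0.649


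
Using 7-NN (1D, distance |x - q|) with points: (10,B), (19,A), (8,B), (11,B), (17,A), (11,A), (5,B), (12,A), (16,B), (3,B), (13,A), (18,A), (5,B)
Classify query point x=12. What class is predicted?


Distances: |10-12|=2, |19-12|=7, |8-12|=4, |11-12|=1, |17-12|=5, |11-12|=1, |5-12|=7, |12-12|=0, |16-12|=4, |3-12|=9, |13-12|=1, |18-12|=6, |5-12|=7. 7 nearest: (12,A), (11,A), (13,A), (11,B), (10,B), (8,B), (16,B). Counts: {'A': 3, 'B': 4}. Majority class: B.

B


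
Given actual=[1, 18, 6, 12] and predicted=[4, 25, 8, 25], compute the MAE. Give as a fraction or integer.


MAE = (1/4) * (|1-4|=3 + |18-25|=7 + |6-8|=2 + |12-25|=13). Sum = 25. MAE = 25/4.

25/4


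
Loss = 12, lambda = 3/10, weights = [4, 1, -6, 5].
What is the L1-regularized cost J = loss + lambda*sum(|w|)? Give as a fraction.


L1 norm = sum(|w|) = 16. J = 12 + 3/10 * 16 = 84/5.

84/5


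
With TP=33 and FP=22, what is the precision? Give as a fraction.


Precision = TP / (TP + FP) = 33 / 55 = 3/5.

3/5


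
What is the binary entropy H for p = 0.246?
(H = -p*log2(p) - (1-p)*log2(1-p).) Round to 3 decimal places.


H = -0.246*log2(0.246) - 0.754*log2(0.754) = 0.805.

0.805


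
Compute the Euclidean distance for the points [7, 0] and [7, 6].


d = sqrt(sum of squared differences). (7-7)^2=0, (0-6)^2=36. Sum = 36.

6


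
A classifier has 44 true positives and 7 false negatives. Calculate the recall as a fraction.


Recall = TP / (TP + FN) = 44 / 51 = 44/51.

44/51


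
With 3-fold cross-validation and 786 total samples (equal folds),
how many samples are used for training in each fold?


Each validation fold has 786/3 = 262 samples. Training set = 786 - 262 = 524.

524


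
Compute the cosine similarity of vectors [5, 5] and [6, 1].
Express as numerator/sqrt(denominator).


dot = 35. |a|^2 = 50, |b|^2 = 37. cos = 35/sqrt(1850).

35/sqrt(1850)


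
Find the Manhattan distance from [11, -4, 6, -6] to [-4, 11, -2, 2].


d = sum of absolute differences: |11--4|=15 + |-4-11|=15 + |6--2|=8 + |-6-2|=8 = 46.

46


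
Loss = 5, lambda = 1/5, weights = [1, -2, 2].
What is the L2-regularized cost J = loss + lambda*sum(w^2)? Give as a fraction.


L2 sq norm = sum(w^2) = 9. J = 5 + 1/5 * 9 = 34/5.

34/5


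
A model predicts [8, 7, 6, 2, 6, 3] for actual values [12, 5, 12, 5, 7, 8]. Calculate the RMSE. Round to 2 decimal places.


MSE = 15.1667. RMSE = sqrt(15.1667) = 3.89.

3.89


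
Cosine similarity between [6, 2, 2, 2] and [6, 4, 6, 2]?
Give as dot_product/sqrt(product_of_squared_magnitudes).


dot = 60. |a|^2 = 48, |b|^2 = 92. cos = 60/sqrt(4416).

60/sqrt(4416)


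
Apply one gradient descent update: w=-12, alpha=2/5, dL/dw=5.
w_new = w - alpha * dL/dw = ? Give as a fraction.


w_new = -12 - 2/5 * 5 = -12 - 2 = -14.

-14


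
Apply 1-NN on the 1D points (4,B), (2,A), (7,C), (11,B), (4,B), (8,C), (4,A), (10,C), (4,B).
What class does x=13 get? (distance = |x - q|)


Distances: |4-13|=9, |2-13|=11, |7-13|=6, |11-13|=2, |4-13|=9, |8-13|=5, |4-13|=9, |10-13|=3, |4-13|=9. 1 nearest: (11,B). Counts: {'B': 1}. Majority class: B.

B


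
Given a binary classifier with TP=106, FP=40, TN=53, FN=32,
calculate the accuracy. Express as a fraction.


Accuracy = (TP + TN) / (TP + TN + FP + FN) = (106 + 53) / 231 = 53/77.

53/77


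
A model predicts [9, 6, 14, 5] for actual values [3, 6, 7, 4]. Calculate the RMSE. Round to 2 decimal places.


MSE = 21.5000. RMSE = sqrt(21.5000) = 4.64.

4.64


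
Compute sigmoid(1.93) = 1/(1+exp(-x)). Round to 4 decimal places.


sigma(1.93) = 1/(1+e^(-1.93)) = 1/(1+0.145148) = 1/1.145148 = 0.8732.

0.8732


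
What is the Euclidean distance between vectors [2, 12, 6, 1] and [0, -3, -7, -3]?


d = sqrt(sum of squared differences). (2-0)^2=4, (12--3)^2=225, (6--7)^2=169, (1--3)^2=16. Sum = 414.

sqrt(414)


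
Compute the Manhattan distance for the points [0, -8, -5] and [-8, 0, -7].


d = sum of absolute differences: |0--8|=8 + |-8-0|=8 + |-5--7|=2 = 18.

18


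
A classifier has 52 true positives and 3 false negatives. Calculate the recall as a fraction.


Recall = TP / (TP + FN) = 52 / 55 = 52/55.

52/55


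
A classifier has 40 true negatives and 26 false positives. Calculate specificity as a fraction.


Specificity = TN / (TN + FP) = 40 / 66 = 20/33.

20/33


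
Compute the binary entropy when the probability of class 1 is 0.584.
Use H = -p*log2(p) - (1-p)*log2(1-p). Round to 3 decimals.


H = -0.584*log2(0.584) - 0.416*log2(0.416) = 0.980.

0.980


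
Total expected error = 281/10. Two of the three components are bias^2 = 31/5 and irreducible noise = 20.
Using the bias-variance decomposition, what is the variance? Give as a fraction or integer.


Total error = bias^2 + variance + irreducible noise. So variance = 281/10 - 31/5 - 20 = 19/10.

19/10


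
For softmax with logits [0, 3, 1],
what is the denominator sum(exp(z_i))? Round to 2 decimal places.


Denom = e^0=1.0000 + e^3=20.0855 + e^1=2.7183. Sum = 23.8038, which rounds to 23.80.

23.80


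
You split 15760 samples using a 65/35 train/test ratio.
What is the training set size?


Test set = 15760 * 35% = 5516. Training set = 15760 - 5516 = 10244.

10244


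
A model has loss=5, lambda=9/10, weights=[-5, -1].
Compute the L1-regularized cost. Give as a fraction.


L1 norm = sum(|w|) = 6. J = 5 + 9/10 * 6 = 52/5.

52/5


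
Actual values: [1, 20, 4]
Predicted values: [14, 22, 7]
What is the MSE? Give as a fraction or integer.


MSE = (1/3) * ((1-14)^2=169 + (20-22)^2=4 + (4-7)^2=9). Sum = 182. MSE = 182/3.

182/3


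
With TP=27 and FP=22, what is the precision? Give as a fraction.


Precision = TP / (TP + FP) = 27 / 49 = 27/49.

27/49


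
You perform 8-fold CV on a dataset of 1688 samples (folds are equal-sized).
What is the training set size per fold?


Each validation fold has 1688/8 = 211 samples. Training set = 1688 - 211 = 1477.

1477


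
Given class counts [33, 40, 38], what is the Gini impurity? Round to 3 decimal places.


Total = 111. Proportions: 33/111, 40/111, 38/111. sum(p_i^2) = 0.3354. Gini = 1 - 0.3354 = 0.6646, which rounds to 0.665.

0.665


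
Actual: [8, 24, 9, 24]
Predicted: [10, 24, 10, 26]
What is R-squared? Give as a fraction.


Mean(y) = 65/4. SS_res = 9. SS_tot = 963/4. R^2 = 1 - 9/(963/4) = 103/107.

103/107


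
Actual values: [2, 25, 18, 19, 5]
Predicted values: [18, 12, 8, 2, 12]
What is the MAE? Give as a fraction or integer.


MAE = (1/5) * (|2-18|=16 + |25-12|=13 + |18-8|=10 + |19-2|=17 + |5-12|=7). Sum = 63. MAE = 63/5.

63/5


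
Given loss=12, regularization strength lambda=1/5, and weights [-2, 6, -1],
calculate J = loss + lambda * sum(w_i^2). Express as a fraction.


L2 sq norm = sum(w^2) = 41. J = 12 + 1/5 * 41 = 101/5.

101/5


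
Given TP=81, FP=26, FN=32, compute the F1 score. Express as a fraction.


Precision = 81/107 = 81/107. Recall = 81/113 = 81/113. F1 = 2*P*R/(P+R) = 81/110.

81/110


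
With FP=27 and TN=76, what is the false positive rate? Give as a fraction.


FPR = FP / (FP + TN) = 27 / 103 = 27/103.

27/103


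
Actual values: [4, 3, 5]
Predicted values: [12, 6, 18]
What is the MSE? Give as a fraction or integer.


MSE = (1/3) * ((4-12)^2=64 + (3-6)^2=9 + (5-18)^2=169). Sum = 242. MSE = 242/3.

242/3


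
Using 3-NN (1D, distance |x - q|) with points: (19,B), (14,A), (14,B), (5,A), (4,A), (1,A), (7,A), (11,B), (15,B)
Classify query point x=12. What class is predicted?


Distances: |19-12|=7, |14-12|=2, |14-12|=2, |5-12|=7, |4-12|=8, |1-12|=11, |7-12|=5, |11-12|=1, |15-12|=3. 3 nearest: (11,B), (14,A), (14,B). Counts: {'B': 2, 'A': 1}. Majority class: B.

B


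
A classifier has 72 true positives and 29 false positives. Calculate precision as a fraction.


Precision = TP / (TP + FP) = 72 / 101 = 72/101.

72/101


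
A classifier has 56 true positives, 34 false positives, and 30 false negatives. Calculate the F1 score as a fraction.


Precision = 56/90 = 28/45. Recall = 56/86 = 28/43. F1 = 2*P*R/(P+R) = 7/11.

7/11


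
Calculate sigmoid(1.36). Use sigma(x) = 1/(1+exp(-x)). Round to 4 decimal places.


sigma(1.36) = 1/(1+e^(-1.36)) = 1/(1+0.256661) = 1/1.256661 = 0.7958.

0.7958


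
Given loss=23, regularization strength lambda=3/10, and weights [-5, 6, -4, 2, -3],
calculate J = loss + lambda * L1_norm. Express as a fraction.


L1 norm = sum(|w|) = 20. J = 23 + 3/10 * 20 = 29.

29


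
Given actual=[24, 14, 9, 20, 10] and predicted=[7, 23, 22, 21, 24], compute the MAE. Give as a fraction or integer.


MAE = (1/5) * (|24-7|=17 + |14-23|=9 + |9-22|=13 + |20-21|=1 + |10-24|=14). Sum = 54. MAE = 54/5.

54/5


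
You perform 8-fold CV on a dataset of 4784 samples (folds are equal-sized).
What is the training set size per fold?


Each validation fold has 4784/8 = 598 samples. Training set = 4784 - 598 = 4186.

4186


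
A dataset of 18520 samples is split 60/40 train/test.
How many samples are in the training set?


Test set = 18520 * 40% = 7408. Training set = 18520 - 7408 = 11112.

11112
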